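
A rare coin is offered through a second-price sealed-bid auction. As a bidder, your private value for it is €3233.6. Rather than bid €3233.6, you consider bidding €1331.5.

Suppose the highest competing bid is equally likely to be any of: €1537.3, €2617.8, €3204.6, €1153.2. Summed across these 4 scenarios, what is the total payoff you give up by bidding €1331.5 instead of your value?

€2341.1

The deviation costs you only when the competing bid falls strictly between €1331.5 and €3233.6; elsewhere both bids give the same outcome.
€1537.3: truthful payoff €1696.3, deviation payoff €0 → loss €1696.3.
€2617.8: truthful payoff €615.8, deviation payoff €0 → loss €615.8.
€3204.6: truthful payoff €29, deviation payoff €0 → loss €29.
€1153.2: outcomes coincide → loss €0.
Total loss = €1696.3 + €615.8 + €29 = €2341.1.
Truthful bidding weakly dominates here: raising your bid can only win items priced above your value, and lowering it can only forfeit items priced below.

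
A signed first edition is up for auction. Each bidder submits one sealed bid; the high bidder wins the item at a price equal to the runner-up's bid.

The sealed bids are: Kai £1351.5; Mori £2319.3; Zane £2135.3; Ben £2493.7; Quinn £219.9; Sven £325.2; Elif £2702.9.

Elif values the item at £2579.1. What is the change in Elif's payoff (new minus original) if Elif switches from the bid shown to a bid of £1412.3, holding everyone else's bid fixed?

The highest bid among the other bidders is £2493.7; Elif's bid doesn't change that.
Original bid £2702.9: Elif is highest, pays the top rival bid £2493.7; payoff £2579.1 − £2493.7 = £85.4.
Alternative bid £1412.3: Elif is not highest (top rival bid is £2493.7); payoff £0.
Change in payoff = £0 − (£85.4) = −£85.4.

−£85.4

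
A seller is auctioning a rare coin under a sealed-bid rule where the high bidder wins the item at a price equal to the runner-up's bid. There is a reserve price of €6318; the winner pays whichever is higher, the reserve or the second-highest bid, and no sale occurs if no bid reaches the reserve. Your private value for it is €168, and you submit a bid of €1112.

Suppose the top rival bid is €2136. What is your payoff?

Your bid €1112 is below the highest competing bid €2136, so you lose. Payoff €0.

€0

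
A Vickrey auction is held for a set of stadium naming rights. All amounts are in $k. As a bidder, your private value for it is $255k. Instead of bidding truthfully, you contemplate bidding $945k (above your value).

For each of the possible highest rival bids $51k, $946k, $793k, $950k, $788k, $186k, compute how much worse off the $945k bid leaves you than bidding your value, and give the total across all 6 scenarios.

$1071k

The deviation costs you only when the competing bid falls strictly between $255k and $945k; elsewhere both bids give the same outcome.
$51k: outcomes coincide → loss $0k.
$946k: outcomes coincide → loss $0k.
$793k: truthful payoff $0k, deviation payoff −$538k → loss $538k.
$950k: outcomes coincide → loss $0k.
$788k: truthful payoff $0k, deviation payoff −$533k → loss $533k.
$186k: outcomes coincide → loss $0k.
Total loss = $538k + $533k = $1071k.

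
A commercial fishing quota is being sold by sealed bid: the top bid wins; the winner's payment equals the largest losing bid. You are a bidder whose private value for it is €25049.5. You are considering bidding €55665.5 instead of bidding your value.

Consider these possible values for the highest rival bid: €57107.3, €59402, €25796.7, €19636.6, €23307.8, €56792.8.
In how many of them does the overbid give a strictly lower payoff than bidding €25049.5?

The deviation hurts exactly when the highest competing bid lies strictly between €25049.5 and €55665.5 — overbidding then wins at a price above your value.
€57107.3: above both → same outcome either way.
€59402: above both → same outcome either way.
€25796.7: inside the interval → strictly worse (loss €747.2).
€19636.6: below both → same outcome either way.
€23307.8: below both → same outcome either way.
€56792.8: above both → same outcome either way.
Count: 1.

1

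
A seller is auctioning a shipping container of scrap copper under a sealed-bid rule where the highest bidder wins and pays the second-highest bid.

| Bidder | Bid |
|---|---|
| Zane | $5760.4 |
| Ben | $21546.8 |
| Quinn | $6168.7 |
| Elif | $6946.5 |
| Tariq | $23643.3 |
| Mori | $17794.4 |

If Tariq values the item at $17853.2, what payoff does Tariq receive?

−$3693.6

Highest bid: Tariq at $23643.3, so Tariq wins.
Second-highest bid: Ben at $21546.8 — that is the price the winner pays.
Tariq's payoff = value − price = $17853.2 − $21546.8 = −$3693.6.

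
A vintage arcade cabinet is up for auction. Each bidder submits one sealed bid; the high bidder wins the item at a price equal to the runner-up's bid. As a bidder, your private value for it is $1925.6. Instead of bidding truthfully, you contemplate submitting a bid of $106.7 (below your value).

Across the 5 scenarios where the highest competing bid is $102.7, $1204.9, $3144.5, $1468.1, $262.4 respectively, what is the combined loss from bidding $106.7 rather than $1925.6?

The deviation costs you only when the competing bid falls strictly between $106.7 and $1925.6; elsewhere both bids give the same outcome.
$102.7: outcomes coincide → loss $0.
$1204.9: truthful payoff $720.7, deviation payoff $0 → loss $720.7.
$3144.5: outcomes coincide → loss $0.
$1468.1: truthful payoff $457.5, deviation payoff $0 → loss $457.5.
$262.4: truthful payoff $1663.2, deviation payoff $0 → loss $1663.2.
Total loss = $720.7 + $457.5 + $1663.2 = $2841.4.

$2841.4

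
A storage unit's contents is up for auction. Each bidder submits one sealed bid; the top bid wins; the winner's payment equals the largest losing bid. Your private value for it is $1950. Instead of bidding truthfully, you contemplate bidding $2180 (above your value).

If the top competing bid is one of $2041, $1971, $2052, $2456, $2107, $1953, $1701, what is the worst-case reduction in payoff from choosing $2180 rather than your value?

$2041: truthful gives $0, deviation gives −$91 → loss $91.
$1971: truthful gives $0, deviation gives −$21 → loss $21.
$2052: truthful gives $0, deviation gives −$102 → loss $102.
$2456: same outcome either way → loss $0.
$2107: truthful gives $0, deviation gives −$157 → loss $157.
$1953: truthful gives $0, deviation gives −$3 → loss $3.
$1701: same outcome either way → loss $0.
Maximum loss: $157.

$157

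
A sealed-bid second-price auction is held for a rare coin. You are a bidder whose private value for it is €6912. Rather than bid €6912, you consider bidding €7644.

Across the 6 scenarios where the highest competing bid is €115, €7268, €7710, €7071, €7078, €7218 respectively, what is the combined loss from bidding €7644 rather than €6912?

The deviation costs you only when the competing bid falls strictly between €6912 and €7644; elsewhere both bids give the same outcome.
€115: outcomes coincide → loss €0.
€7268: truthful payoff €0, deviation payoff −€356 → loss €356.
€7710: outcomes coincide → loss €0.
€7071: truthful payoff €0, deviation payoff −€159 → loss €159.
€7078: truthful payoff €0, deviation payoff −€166 → loss €166.
€7218: truthful payoff €0, deviation payoff −€306 → loss €306.
Total loss = €356 + €159 + €166 + €306 = €987.

€987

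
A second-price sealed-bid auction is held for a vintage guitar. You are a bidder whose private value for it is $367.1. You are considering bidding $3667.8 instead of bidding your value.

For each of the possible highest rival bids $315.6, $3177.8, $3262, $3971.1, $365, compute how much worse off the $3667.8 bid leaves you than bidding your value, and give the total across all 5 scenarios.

$5705.6

The deviation costs you only when the competing bid falls strictly between $367.1 and $3667.8; elsewhere both bids give the same outcome.
$315.6: outcomes coincide → loss $0.
$3177.8: truthful payoff $0, deviation payoff −$2810.7 → loss $2810.7.
$3262: truthful payoff $0, deviation payoff −$2894.9 → loss $2894.9.
$3971.1: outcomes coincide → loss $0.
$365: outcomes coincide → loss $0.
Total loss = $2810.7 + $2894.9 = $5705.6.
In a second-price auction your bid sets only whether you win, not what you pay, so bidding your true value is weakly dominant.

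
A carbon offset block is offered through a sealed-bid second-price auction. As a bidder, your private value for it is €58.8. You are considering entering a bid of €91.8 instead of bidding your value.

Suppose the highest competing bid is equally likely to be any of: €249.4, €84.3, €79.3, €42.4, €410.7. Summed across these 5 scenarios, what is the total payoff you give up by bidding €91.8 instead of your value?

The deviation costs you only when the competing bid falls strictly between €58.8 and €91.8; elsewhere both bids give the same outcome.
€249.4: outcomes coincide → loss €0.
€84.3: truthful payoff €0, deviation payoff −€25.5 → loss €25.5.
€79.3: truthful payoff €0, deviation payoff −€20.5 → loss €20.5.
€42.4: outcomes coincide → loss €0.
€410.7: outcomes coincide → loss €0.
Total loss = €25.5 + €20.5 = €46.
Because the price is fixed by the runner-up's bid, deviating from your value can only change a good outcome into a bad one — never the reverse.

€46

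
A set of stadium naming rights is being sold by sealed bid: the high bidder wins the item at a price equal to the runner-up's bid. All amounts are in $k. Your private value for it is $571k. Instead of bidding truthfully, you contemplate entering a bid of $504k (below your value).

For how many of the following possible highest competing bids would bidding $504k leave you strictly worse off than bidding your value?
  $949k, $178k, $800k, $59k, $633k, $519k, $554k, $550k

The deviation hurts exactly when the highest competing bid lies strictly between $504k and $571k — underbidding then forfeits a profitable win.
$949k: above both → same outcome either way.
$178k: below both → same outcome either way.
$800k: above both → same outcome either way.
$59k: below both → same outcome either way.
$633k: above both → same outcome either way.
$519k: inside the interval → strictly worse (loss $52k).
$554k: inside the interval → strictly worse (loss $17k).
$550k: inside the interval → strictly worse (loss $21k).
Count: 3.

3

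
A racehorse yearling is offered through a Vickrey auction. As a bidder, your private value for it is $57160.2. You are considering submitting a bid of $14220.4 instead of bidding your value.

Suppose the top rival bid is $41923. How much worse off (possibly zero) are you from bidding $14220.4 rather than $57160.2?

Bidding your value $57160.2: you win (since $57160.2 > $41923) and pay $41923. Payoff $15237.2.
Bidding $14220.4: you lose. Payoff $0.
The competing bid $41923 lies between your shaded bid and your value, so underbidding forfeits an item you could have won at a profitable price.
Loss from deviating = $15237.2 − ($0) = $15237.2.

$15237.2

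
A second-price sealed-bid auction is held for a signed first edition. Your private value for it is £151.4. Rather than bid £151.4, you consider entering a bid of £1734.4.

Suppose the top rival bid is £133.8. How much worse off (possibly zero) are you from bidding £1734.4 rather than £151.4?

£0

Bidding your value £151.4: you win (since £151.4 > £133.8) and pay £133.8. Payoff £17.6.
Bidding £1734.4: you win and pay £133.8. Payoff £151.4 − £133.8 = £17.6.
Difference = £17.6 − £17.6 = £0; both bids lead to the same outcome because the competing bid is below both your value and your alternative bid.
Because the price is fixed by the runner-up's bid, deviating from your value can only change a good outcome into a bad one — never the reverse.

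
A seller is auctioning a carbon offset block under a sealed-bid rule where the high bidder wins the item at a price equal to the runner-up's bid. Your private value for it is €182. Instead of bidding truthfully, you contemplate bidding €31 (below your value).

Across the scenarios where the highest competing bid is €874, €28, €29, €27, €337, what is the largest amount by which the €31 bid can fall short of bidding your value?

€0

€874: same outcome either way → loss €0.
€28: same outcome either way → loss €0.
€29: same outcome either way → loss €0.
€27: same outcome either way → loss €0.
€337: same outcome either way → loss €0.
Maximum loss: €0.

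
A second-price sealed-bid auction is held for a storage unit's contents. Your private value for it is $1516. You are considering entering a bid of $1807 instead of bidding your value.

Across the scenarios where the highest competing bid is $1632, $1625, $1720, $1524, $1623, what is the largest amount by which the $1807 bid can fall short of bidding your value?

$1632: truthful gives $0, deviation gives −$116 → loss $116.
$1625: truthful gives $0, deviation gives −$109 → loss $109.
$1720: truthful gives $0, deviation gives −$204 → loss $204.
$1524: truthful gives $0, deviation gives −$8 → loss $8.
$1623: truthful gives $0, deviation gives −$107 → loss $107.
Maximum loss: $204.

$204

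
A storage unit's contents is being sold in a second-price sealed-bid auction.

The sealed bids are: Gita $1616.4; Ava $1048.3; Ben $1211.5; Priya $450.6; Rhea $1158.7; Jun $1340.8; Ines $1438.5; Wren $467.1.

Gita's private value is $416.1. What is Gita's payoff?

Highest bid: Gita at $1616.4, so Gita wins.
Second-highest bid: Ines at $1438.5 — that is the price the winner pays.
Gita's payoff = value − price = $416.1 − $1438.5 = −$1022.4.

−$1022.4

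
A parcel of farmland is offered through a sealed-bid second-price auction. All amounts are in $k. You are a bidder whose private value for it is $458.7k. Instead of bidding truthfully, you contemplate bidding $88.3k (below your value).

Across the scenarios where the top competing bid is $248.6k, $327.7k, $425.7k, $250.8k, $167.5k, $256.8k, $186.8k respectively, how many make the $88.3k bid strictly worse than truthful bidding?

The deviation hurts exactly when the highest competing bid lies strictly between $88.3k and $458.7k — underbidding then forfeits a profitable win.
$248.6k: inside the interval → strictly worse (loss $210.1k).
$327.7k: inside the interval → strictly worse (loss $131k).
$425.7k: inside the interval → strictly worse (loss $33k).
$250.8k: inside the interval → strictly worse (loss $207.9k).
$167.5k: inside the interval → strictly worse (loss $291.2k).
$256.8k: inside the interval → strictly worse (loss $201.9k).
$186.8k: inside the interval → strictly worse (loss $271.9k).
Count: 7.

7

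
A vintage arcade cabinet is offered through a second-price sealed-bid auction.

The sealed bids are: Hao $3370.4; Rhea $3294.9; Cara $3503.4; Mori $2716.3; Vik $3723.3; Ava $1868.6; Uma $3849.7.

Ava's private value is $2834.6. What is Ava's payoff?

Highest bid: Uma at $3849.7, so Uma wins.
Second-highest bid: Vik at $3723.3 — that is the price the winner pays.
Ava did not win, so Ava pays nothing and receives nothing: payoff $0.

$0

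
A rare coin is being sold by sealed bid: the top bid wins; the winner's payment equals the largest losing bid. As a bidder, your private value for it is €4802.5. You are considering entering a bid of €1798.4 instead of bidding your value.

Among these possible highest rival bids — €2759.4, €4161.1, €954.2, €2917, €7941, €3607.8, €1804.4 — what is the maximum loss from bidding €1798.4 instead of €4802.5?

€2998.1

€2759.4: truthful gives €2043.1, deviation gives €0 → loss €2043.1.
€4161.1: truthful gives €641.4, deviation gives €0 → loss €641.4.
€954.2: same outcome either way → loss €0.
€2917: truthful gives €1885.5, deviation gives €0 → loss €1885.5.
€7941: same outcome either way → loss €0.
€3607.8: truthful gives €1194.7, deviation gives €0 → loss €1194.7.
€1804.4: truthful gives €2998.1, deviation gives €0 → loss €2998.1.
Maximum loss: €2998.1.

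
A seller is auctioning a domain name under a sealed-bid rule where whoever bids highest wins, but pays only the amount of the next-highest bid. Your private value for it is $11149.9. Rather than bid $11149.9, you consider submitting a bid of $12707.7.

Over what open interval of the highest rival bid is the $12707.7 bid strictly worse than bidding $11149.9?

($11149.9, $12707.7)

If the competing bid is below $11149.9, both bids win at the same price — no difference.
If it is above $12707.7, both bids lose — no difference.
If it lies strictly between $11149.9 and $12707.7, bidding your value loses (payoff 0) while bidding $12707.7 wins at a price above your value (payoff negative).
So the deviation strictly hurts on the open interval ($11149.9, $12707.7).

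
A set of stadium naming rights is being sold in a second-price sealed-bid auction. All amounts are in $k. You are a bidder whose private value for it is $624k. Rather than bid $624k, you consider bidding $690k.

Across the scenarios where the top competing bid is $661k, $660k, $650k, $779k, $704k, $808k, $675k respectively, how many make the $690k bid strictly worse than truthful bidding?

The deviation hurts exactly when the highest competing bid lies strictly between $624k and $690k — overbidding then wins at a price above your value.
$661k: inside the interval → strictly worse (loss $37k).
$660k: inside the interval → strictly worse (loss $36k).
$650k: inside the interval → strictly worse (loss $26k).
$779k: above both → same outcome either way.
$704k: above both → same outcome either way.
$808k: above both → same outcome either way.
$675k: inside the interval → strictly worse (loss $51k).
Count: 4.

4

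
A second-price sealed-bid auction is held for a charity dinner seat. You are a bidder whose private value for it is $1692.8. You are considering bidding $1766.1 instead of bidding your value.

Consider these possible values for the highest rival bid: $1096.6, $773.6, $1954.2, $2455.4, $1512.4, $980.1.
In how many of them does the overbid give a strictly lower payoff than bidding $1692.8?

0

The deviation hurts exactly when the highest competing bid lies strictly between $1692.8 and $1766.1 — overbidding then wins at a price above your value.
$1096.6: below both → same outcome either way.
$773.6: below both → same outcome either way.
$1954.2: above both → same outcome either way.
$2455.4: above both → same outcome either way.
$1512.4: below both → same outcome either way.
$980.1: below both → same outcome either way.
Count: 0.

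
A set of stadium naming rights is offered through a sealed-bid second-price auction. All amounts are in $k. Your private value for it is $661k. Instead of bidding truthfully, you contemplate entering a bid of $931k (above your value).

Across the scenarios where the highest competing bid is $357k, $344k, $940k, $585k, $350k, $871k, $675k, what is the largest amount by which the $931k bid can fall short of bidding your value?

$210k

$357k: same outcome either way → loss $0k.
$344k: same outcome either way → loss $0k.
$940k: same outcome either way → loss $0k.
$585k: same outcome either way → loss $0k.
$350k: same outcome either way → loss $0k.
$871k: truthful gives $0k, deviation gives −$210k → loss $210k.
$675k: truthful gives $0k, deviation gives −$14k → loss $14k.
Maximum loss: $210k.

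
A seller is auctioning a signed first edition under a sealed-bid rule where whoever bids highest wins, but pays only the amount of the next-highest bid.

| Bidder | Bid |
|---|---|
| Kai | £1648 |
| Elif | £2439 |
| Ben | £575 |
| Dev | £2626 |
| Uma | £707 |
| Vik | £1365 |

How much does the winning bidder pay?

Highest bid: Dev at £2626, so Dev wins.
Second-highest bid: Elif at £2439 — that is the price the winner pays.

£2439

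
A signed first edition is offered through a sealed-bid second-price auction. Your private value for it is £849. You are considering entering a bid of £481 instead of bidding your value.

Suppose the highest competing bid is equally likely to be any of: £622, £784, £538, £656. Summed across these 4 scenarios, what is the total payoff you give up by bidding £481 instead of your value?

The deviation costs you only when the competing bid falls strictly between £481 and £849; elsewhere both bids give the same outcome.
£622: truthful payoff £227, deviation payoff £0 → loss £227.
£784: truthful payoff £65, deviation payoff £0 → loss £65.
£538: truthful payoff £311, deviation payoff £0 → loss £311.
£656: truthful payoff £193, deviation payoff £0 → loss £193.
Total loss = £227 + £65 + £311 + £193 = £796.

£796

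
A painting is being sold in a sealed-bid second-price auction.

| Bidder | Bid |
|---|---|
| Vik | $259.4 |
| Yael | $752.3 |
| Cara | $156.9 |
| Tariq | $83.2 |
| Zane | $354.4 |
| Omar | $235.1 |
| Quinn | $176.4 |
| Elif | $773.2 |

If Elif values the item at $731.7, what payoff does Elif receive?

Highest bid: Elif at $773.2, so Elif wins.
Second-highest bid: Yael at $752.3 — that is the price the winner pays.
Elif's payoff = value − price = $731.7 − $752.3 = −$20.6.

−$20.6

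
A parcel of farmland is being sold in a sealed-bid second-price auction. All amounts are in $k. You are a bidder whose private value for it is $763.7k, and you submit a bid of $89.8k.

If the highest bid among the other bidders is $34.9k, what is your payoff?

$728.8k

Your bid $89.8k exceeds the highest competing bid $34.9k, so you win.
In a second-price auction the winner pays the second-highest bid, $34.9k.
Payoff = value − price = $763.7k − $34.9k = $728.8k.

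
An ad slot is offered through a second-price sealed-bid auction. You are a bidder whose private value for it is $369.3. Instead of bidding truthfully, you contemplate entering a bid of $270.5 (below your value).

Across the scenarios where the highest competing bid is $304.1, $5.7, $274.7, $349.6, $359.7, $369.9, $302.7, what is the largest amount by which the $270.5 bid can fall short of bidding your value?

$94.6

$304.1: truthful gives $65.2, deviation gives $0 → loss $65.2.
$5.7: same outcome either way → loss $0.
$274.7: truthful gives $94.6, deviation gives $0 → loss $94.6.
$349.6: truthful gives $19.7, deviation gives $0 → loss $19.7.
$359.7: truthful gives $9.6, deviation gives $0 → loss $9.6.
$369.9: same outcome either way → loss $0.
$302.7: truthful gives $66.6, deviation gives $0 → loss $66.6.
Maximum loss: $94.6.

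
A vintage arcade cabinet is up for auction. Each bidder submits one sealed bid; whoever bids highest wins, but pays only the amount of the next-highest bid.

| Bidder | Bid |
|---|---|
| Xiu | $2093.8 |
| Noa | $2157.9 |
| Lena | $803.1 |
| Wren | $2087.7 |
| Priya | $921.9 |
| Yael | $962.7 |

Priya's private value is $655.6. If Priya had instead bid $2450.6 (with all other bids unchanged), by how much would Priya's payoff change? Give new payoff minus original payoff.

The highest bid among the other bidders is $2157.9; Priya's bid doesn't change that.
Original bid $921.9: Priya is not highest (top rival bid is $2157.9); payoff $0.
Alternative bid $2450.6: Priya is highest, pays the top rival bid $2157.9; payoff $655.6 − $2157.9 = −$1502.3.
Change in payoff = −$1502.3 − ($0) = −$1502.3.

−$1502.3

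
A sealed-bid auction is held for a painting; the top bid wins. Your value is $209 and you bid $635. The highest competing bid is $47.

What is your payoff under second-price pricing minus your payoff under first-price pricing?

$588

You have the highest bid, so you win under either rule.
Second-price: pay $47 → payoff $162.
First-price: pay your own bid $635 → payoff −$426.
Difference = $162 − (−$426) = $588.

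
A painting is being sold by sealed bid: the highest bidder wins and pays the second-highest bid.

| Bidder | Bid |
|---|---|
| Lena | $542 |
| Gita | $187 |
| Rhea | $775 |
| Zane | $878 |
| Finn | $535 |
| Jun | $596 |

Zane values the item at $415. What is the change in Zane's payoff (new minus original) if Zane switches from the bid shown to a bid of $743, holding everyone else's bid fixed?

The highest bid among the other bidders is $775; Zane's bid doesn't change that.
Original bid $878: Zane is highest, pays the top rival bid $775; payoff $415 − $775 = −$360.
Alternative bid $743: Zane is not highest (top rival bid is $775); payoff $0.
Change in payoff = $0 − (−$360) = $360.

$360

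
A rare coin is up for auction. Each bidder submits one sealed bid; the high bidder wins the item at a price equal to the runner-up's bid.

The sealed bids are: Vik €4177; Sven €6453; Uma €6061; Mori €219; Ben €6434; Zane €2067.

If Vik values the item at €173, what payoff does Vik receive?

Highest bid: Sven at €6453, so Sven wins.
Second-highest bid: Ben at €6434 — that is the price the winner pays.
Vik did not win, so Vik pays nothing and receives nothing: payoff €0.

€0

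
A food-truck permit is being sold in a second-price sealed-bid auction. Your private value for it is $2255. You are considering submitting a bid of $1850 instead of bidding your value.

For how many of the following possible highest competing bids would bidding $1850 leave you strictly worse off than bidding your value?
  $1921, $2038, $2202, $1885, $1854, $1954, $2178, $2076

8

The deviation hurts exactly when the highest competing bid lies strictly between $1850 and $2255 — underbidding then forfeits a profitable win.
$1921: inside the interval → strictly worse (loss $334).
$2038: inside the interval → strictly worse (loss $217).
$2202: inside the interval → strictly worse (loss $53).
$1885: inside the interval → strictly worse (loss $370).
$1854: inside the interval → strictly worse (loss $401).
$1954: inside the interval → strictly worse (loss $301).
$2178: inside the interval → strictly worse (loss $77).
$2076: inside the interval → strictly worse (loss $179).
Count: 8.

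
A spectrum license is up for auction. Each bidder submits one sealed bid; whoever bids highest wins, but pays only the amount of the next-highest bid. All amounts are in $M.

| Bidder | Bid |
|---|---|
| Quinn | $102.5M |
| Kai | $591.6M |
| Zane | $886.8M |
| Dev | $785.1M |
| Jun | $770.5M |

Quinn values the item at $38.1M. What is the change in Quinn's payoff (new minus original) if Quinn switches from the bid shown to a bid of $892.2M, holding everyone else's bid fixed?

The highest bid among the other bidders is $886.8M; Quinn's bid doesn't change that.
Original bid $102.5M: Quinn is not highest (top rival bid is $886.8M); payoff $0M.
Alternative bid $892.2M: Quinn is highest, pays the top rival bid $886.8M; payoff $38.1M − $886.8M = −$848.7M.
Change in payoff = −$848.7M − ($0M) = −$848.7M.

−$848.7M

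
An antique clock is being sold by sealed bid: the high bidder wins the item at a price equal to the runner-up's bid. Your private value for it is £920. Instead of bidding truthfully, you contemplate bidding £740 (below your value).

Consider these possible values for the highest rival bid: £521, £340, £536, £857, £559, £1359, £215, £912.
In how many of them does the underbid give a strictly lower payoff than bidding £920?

The deviation hurts exactly when the highest competing bid lies strictly between £740 and £920 — underbidding then forfeits a profitable win.
£521: below both → same outcome either way.
£340: below both → same outcome either way.
£536: below both → same outcome either way.
£857: inside the interval → strictly worse (loss £63).
£559: below both → same outcome either way.
£1359: above both → same outcome either way.
£215: below both → same outcome either way.
£912: inside the interval → strictly worse (loss £8).
Count: 2.

2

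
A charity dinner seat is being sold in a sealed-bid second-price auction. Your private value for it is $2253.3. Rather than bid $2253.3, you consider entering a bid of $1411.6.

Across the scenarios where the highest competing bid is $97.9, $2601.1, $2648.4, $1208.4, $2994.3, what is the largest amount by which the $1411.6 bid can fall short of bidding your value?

$0

$97.9: same outcome either way → loss $0.
$2601.1: same outcome either way → loss $0.
$2648.4: same outcome either way → loss $0.
$1208.4: same outcome either way → loss $0.
$2994.3: same outcome either way → loss $0.
Maximum loss: $0.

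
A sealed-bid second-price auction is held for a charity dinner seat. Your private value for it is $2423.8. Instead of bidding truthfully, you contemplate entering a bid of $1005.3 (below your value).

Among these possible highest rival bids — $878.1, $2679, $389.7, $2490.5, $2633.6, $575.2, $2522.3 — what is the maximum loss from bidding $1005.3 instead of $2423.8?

$0

$878.1: same outcome either way → loss $0.
$2679: same outcome either way → loss $0.
$389.7: same outcome either way → loss $0.
$2490.5: same outcome either way → loss $0.
$2633.6: same outcome either way → loss $0.
$575.2: same outcome either way → loss $0.
$2522.3: same outcome either way → loss $0.
Maximum loss: $0.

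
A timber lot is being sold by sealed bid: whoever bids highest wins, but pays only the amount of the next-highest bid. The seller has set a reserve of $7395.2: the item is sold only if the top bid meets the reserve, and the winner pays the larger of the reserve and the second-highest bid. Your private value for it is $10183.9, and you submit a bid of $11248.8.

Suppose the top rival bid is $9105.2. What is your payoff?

$1078.7

Your bid $11248.8 is the highest and exceeds the reserve.
Price = max(second-highest bid, reserve) = max($9105.2, $7395.2) = $9105.2.
Payoff = $10183.9 − $9105.2 = $1078.7.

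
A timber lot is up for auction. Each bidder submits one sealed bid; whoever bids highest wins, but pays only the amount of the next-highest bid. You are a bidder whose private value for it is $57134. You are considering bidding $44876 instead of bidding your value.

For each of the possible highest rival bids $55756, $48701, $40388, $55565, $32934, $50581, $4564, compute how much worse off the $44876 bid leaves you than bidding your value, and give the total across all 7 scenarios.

$17933

The deviation costs you only when the competing bid falls strictly between $44876 and $57134; elsewhere both bids give the same outcome.
$55756: truthful payoff $1378, deviation payoff $0 → loss $1378.
$48701: truthful payoff $8433, deviation payoff $0 → loss $8433.
$40388: outcomes coincide → loss $0.
$55565: truthful payoff $1569, deviation payoff $0 → loss $1569.
$32934: outcomes coincide → loss $0.
$50581: truthful payoff $6553, deviation payoff $0 → loss $6553.
$4564: outcomes coincide → loss $0.
Total loss = $1378 + $8433 + $1569 + $6553 = $17933.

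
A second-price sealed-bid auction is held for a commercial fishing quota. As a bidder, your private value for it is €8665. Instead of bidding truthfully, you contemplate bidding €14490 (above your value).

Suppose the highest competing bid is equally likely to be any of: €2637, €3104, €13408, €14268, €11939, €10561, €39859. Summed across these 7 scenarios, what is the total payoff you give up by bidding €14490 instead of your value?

€15516

The deviation costs you only when the competing bid falls strictly between €8665 and €14490; elsewhere both bids give the same outcome.
€2637: outcomes coincide → loss €0.
€3104: outcomes coincide → loss €0.
€13408: truthful payoff €0, deviation payoff −€4743 → loss €4743.
€14268: truthful payoff €0, deviation payoff −€5603 → loss €5603.
€11939: truthful payoff €0, deviation payoff −€3274 → loss €3274.
€10561: truthful payoff €0, deviation payoff −€1896 → loss €1896.
€39859: outcomes coincide → loss €0.
Total loss = €4743 + €5603 + €3274 + €1896 = €15516.
Truthful bidding weakly dominates here: raising your bid can only win items priced above your value, and lowering it can only forfeit items priced below.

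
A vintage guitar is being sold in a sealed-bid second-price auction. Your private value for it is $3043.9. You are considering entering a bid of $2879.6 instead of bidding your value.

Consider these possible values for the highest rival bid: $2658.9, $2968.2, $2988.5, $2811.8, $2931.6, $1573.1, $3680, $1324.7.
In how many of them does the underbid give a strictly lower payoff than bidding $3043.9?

The deviation hurts exactly when the highest competing bid lies strictly between $2879.6 and $3043.9 — underbidding then forfeits a profitable win.
$2658.9: below both → same outcome either way.
$2968.2: inside the interval → strictly worse (loss $75.7).
$2988.5: inside the interval → strictly worse (loss $55.4).
$2811.8: below both → same outcome either way.
$2931.6: inside the interval → strictly worse (loss $112.3).
$1573.1: below both → same outcome either way.
$3680: above both → same outcome either way.
$1324.7: below both → same outcome either way.
Count: 3.

3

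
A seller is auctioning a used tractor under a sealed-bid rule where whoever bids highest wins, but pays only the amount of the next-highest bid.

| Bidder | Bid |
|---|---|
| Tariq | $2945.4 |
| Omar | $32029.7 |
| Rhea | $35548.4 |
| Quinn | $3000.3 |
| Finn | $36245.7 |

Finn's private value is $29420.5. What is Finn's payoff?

Highest bid: Finn at $36245.7, so Finn wins.
Second-highest bid: Rhea at $35548.4 — that is the price the winner pays.
Finn's payoff = value − price = $29420.5 − $35548.4 = −$6127.9.

−$6127.9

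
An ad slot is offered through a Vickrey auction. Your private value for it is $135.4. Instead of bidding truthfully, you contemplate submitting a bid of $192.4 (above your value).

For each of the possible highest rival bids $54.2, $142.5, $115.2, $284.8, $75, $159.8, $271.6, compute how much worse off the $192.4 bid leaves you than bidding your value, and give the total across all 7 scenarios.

The deviation costs you only when the competing bid falls strictly between $135.4 and $192.4; elsewhere both bids give the same outcome.
$54.2: outcomes coincide → loss $0.
$142.5: truthful payoff $0, deviation payoff −$7.1 → loss $7.1.
$115.2: outcomes coincide → loss $0.
$284.8: outcomes coincide → loss $0.
$75: outcomes coincide → loss $0.
$159.8: truthful payoff $0, deviation payoff −$24.4 → loss $24.4.
$271.6: outcomes coincide → loss $0.
Total loss = $7.1 + $24.4 = $31.5.

$31.5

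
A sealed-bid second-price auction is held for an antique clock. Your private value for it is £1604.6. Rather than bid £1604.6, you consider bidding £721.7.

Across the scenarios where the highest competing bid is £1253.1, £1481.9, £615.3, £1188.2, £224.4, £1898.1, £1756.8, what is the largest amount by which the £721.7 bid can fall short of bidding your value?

£1253.1: truthful gives £351.5, deviation gives £0 → loss £351.5.
£1481.9: truthful gives £122.7, deviation gives £0 → loss £122.7.
£615.3: same outcome either way → loss £0.
£1188.2: truthful gives £416.4, deviation gives £0 → loss £416.4.
£224.4: same outcome either way → loss £0.
£1898.1: same outcome either way → loss £0.
£1756.8: same outcome either way → loss £0.
Maximum loss: £416.4.

£416.4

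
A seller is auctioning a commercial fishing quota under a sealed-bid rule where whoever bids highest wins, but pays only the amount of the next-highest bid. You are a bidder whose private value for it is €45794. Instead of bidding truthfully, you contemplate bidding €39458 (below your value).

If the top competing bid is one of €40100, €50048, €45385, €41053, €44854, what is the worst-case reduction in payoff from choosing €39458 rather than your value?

€40100: truthful gives €5694, deviation gives €0 → loss €5694.
€50048: same outcome either way → loss €0.
€45385: truthful gives €409, deviation gives €0 → loss €409.
€41053: truthful gives €4741, deviation gives €0 → loss €4741.
€44854: truthful gives €940, deviation gives €0 → loss €940.
Maximum loss: €5694.

€5694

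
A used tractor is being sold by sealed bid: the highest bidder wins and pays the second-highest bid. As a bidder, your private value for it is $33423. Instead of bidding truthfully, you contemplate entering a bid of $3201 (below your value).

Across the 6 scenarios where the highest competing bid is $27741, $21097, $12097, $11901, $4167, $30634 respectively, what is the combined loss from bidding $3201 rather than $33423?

The deviation costs you only when the competing bid falls strictly between $3201 and $33423; elsewhere both bids give the same outcome.
$27741: truthful payoff $5682, deviation payoff $0 → loss $5682.
$21097: truthful payoff $12326, deviation payoff $0 → loss $12326.
$12097: truthful payoff $21326, deviation payoff $0 → loss $21326.
$11901: truthful payoff $21522, deviation payoff $0 → loss $21522.
$4167: truthful payoff $29256, deviation payoff $0 → loss $29256.
$30634: truthful payoff $2789, deviation payoff $0 → loss $2789.
Total loss = $5682 + $12326 + $21326 + $21522 + $29256 + $2789 = $92901.

$92901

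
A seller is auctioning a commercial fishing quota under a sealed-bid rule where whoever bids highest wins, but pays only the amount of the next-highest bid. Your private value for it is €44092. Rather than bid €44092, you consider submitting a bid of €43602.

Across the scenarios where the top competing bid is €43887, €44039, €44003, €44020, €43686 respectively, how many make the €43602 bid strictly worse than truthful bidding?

5

The deviation hurts exactly when the highest competing bid lies strictly between €43602 and €44092 — underbidding then forfeits a profitable win.
€43887: inside the interval → strictly worse (loss €205).
€44039: inside the interval → strictly worse (loss €53).
€44003: inside the interval → strictly worse (loss €89).
€44020: inside the interval → strictly worse (loss €72).
€43686: inside the interval → strictly worse (loss €406).
Count: 5.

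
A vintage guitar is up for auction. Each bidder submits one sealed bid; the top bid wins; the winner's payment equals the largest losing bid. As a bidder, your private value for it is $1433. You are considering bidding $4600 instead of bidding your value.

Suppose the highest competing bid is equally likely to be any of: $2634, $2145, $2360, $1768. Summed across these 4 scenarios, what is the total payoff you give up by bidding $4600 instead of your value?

$3175

The deviation costs you only when the competing bid falls strictly between $1433 and $4600; elsewhere both bids give the same outcome.
$2634: truthful payoff $0, deviation payoff −$1201 → loss $1201.
$2145: truthful payoff $0, deviation payoff −$712 → loss $712.
$2360: truthful payoff $0, deviation payoff −$927 → loss $927.
$1768: truthful payoff $0, deviation payoff −$335 → loss $335.
Total loss = $1201 + $712 + $927 + $335 = $3175.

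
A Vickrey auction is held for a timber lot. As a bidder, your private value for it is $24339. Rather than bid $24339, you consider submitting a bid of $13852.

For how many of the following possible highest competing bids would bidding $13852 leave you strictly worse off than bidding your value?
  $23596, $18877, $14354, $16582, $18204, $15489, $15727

The deviation hurts exactly when the highest competing bid lies strictly between $13852 and $24339 — underbidding then forfeits a profitable win.
$23596: inside the interval → strictly worse (loss $743).
$18877: inside the interval → strictly worse (loss $5462).
$14354: inside the interval → strictly worse (loss $9985).
$16582: inside the interval → strictly worse (loss $7757).
$18204: inside the interval → strictly worse (loss $6135).
$15489: inside the interval → strictly worse (loss $8850).
$15727: inside the interval → strictly worse (loss $8612).
Count: 7.

7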